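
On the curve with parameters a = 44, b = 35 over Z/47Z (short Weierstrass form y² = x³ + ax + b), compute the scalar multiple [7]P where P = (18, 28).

(22, 29)

Double-and-add on 7 = (111)₂. Start with P = (18, 28) for the leading 1-bit.
double: tangent at (18, 28): λ = (3·18² + 44)/(2·28) ≡ 29/9. 9⁻¹ ≡ 21 (mod 47) since 9·21 = 189 ≡ 1, so λ ≡ 29·21 ≡ 45.
  x = λ² - 18 - 18 = 2025 - 36 ≡ 15; y = λ·(18 - 15) - 28 ≡ 13. → (15, 13)
add P: (15, 13) + (18, 28). λ = (28 - 13)/(18 - 15) ≡ 15/3 mod 47. 3⁻¹ ≡ 16 (mod 47), so λ ≡ 5.
  x = λ² - 15 - 18 = 25 - 33 ≡ 39; y = λ·(15 - 39) - 13 ≡ 8. → (39, 8)
double: tangent at (39, 8): λ = (3·39² + 44)/(2·8) ≡ 1/16. 16⁻¹ ≡ 3 (mod 47) since 16·3 = 48 ≡ 1, so λ ≡ 1·3 ≡ 3.
  x = λ² - 39 - 39 = 9 - 78 ≡ 25; y = λ·(39 - 25) - 8 ≡ 34. → (25, 34)
add P: (25, 34) + (18, 28). λ = (28 - 34)/(18 - 25) ≡ 41/40 mod 47. 40⁻¹ ≡ 20 (mod 47), so λ ≡ 21.
  x = λ² - 25 - 18 = 441 - 43 ≡ 22; y = λ·(25 - 22) - 34 ≡ 29. → (22, 29)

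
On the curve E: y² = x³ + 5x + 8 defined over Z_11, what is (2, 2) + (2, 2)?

tangent at (2, 2): λ = (3·2² + 5)/(2·2) ≡ 6/4. 4⁻¹ ≡ 3 (mod 11), so λ ≡ 6·3 ≡ 7.
  x = λ² - 2 - 2 = 49 - 4 ≡ 1; y = λ·(2 - 1) - 2 ≡ 5. → (1, 5)

(1, 5)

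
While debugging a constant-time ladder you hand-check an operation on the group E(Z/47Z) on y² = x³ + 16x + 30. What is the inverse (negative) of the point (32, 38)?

(32, 9)

-(32, 38) = (32, -38 mod 47) = (32, 9).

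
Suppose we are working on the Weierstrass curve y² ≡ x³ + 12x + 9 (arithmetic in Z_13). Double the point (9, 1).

(11, 4)

tangent at (9, 1): λ = (3·9² + 12)/(2·1) ≡ 8/2. 2⁻¹ ≡ 7 (mod 13), so λ ≡ 8·7 ≡ 4.
  x = λ² - 9 - 9 = 16 - 18 ≡ 11; y = λ·(9 - 11) - 1 ≡ 4. → (11, 4)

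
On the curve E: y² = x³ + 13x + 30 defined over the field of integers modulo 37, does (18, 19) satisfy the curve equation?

yes

y² = 19² ≡ 28; x³ + 13x + 30 = 6096 ≡ 28 (mod 37). 28 = 28.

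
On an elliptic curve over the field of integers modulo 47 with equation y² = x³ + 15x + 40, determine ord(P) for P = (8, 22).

2P: tangent at (8, 22): λ = (3·8² + 15)/(2·22) ≡ 19/44. 44⁻¹ ≡ 31 (mod 47) since 44·31 = 1364 ≡ 1, so λ ≡ 19·31 ≡ 25.
  x = λ² - 8 - 8 = 625 - 16 ≡ 45; y = λ·(8 - 45) - 22 ≡ 40. → (45, 40)
3P: (45, 40) + (8, 22). λ = (22 - 40)/(8 - 45) ≡ 29/10 mod 47. 10⁻¹ ≡ 33 (mod 47) since 10·33 = 330 ≡ 1, so λ ≡ 17.
  x = λ² - 45 - 8 = 289 - 53 ≡ 1; y = λ·(45 - 1) - 40 ≡ 3. → (1, 3)
4P: (1, 3) + (8, 22). λ = (22 - 3)/(8 - 1) ≡ 19/7 mod 47. 7⁻¹ ≡ 27 (mod 47), so λ ≡ 43.
  x = λ² - 1 - 8 = 1849 - 9 ≡ 7; y = λ·(1 - 7) - 3 ≡ 21. → (7, 21)
5P: (7, 21) + (8, 22). λ = (22 - 21)/(8 - 7) ≡ 1/1 mod 47. 1⁻¹ ≡ 1 (mod 47) since 1·1 = 1 ≡ 1, so λ ≡ 1.
  x = λ² - 7 - 8 = 1 - 15 ≡ 33; y = λ·(7 - 33) - 21 ≡ 0. → (33, 0)
6P: (33, 0) + (8, 22). λ = (22 - 0)/(8 - 33) ≡ 22/22 mod 47. 22⁻¹ ≡ 15 (mod 47) since 22·15 = 330 ≡ 1, so λ ≡ 1.
  x = λ² - 33 - 8 = 1 - 41 ≡ 7; y = λ·(33 - 7) - 0 ≡ 26. → (7, 26)
7P: (7, 26) + (8, 22). λ = (22 - 26)/(8 - 7) ≡ 43/1 mod 47. 1⁻¹ ≡ 1 (mod 47), so λ ≡ 43.
  x = λ² - 7 - 8 = 1849 - 15 ≡ 1; y = λ·(7 - 1) - 26 ≡ 44. → (1, 44)
8P: (1, 44) + (8, 22). λ = (22 - 44)/(8 - 1) ≡ 25/7 mod 47. 7⁻¹ ≡ 27 (mod 47), so λ ≡ 17.
  x = λ² - 1 - 8 = 289 - 9 ≡ 45; y = λ·(1 - 45) - 44 ≡ 7. → (45, 7)
9P: (45, 7) + (8, 22). λ = (22 - 7)/(8 - 45) ≡ 15/10 mod 47. 10⁻¹ ≡ 33 (mod 47) since 10·33 = 330 ≡ 1, so λ ≡ 25.
  x = λ² - 45 - 8 = 625 - 53 ≡ 8; y = λ·(45 - 8) - 7 ≡ 25. → (8, 25)
10P: (8, 25) + (8, 22): same x and y₁ ≡ -y₂, so the sum is the point at infinity.
10P = the point at infinity, so the order is 10.

10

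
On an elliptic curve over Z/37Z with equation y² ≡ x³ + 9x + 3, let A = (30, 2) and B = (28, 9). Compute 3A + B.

First 3A:
Repeated addition: build up to 3A.
2A: tangent at (30, 2): λ = (3·30² + 9)/(2·2) ≡ 8/4. 4⁻¹ ≡ 28 (mod 37), so λ ≡ 8·28 ≡ 2.
  x = λ² - 30 - 30 = 4 - 60 ≡ 18; y = λ·(30 - 18) - 2 ≡ 22. → (18, 22)
3A: (18, 22) + (30, 2). λ = (2 - 22)/(30 - 18) ≡ 17/12 mod 37. 12⁻¹ ≡ 34 (mod 37), so λ ≡ 23.
  x = λ² - 18 - 30 = 529 - 48 ≡ 0; y = λ·(18 - 0) - 22 ≡ 22. → (0, 22)
3A = (0, 22).
Finally 3A + B:
(0, 22) + (28, 9). λ = (9 - 22)/(28 - 0) ≡ 24/28 mod 37. 28⁻¹ ≡ 4 (mod 37) since 28·4 = 112 ≡ 1, so λ ≡ 22.
  x = λ² - 0 - 28 = 484 - 28 ≡ 12; y = λ·(0 - 12) - 22 ≡ 10. → (12, 10)

(12, 10)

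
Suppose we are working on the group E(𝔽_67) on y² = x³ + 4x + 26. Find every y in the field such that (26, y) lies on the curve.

x³ + 4x + 26 = 17706 ≡ 18 (mod 67).
18 is a non-residue mod 67; no y exists.

none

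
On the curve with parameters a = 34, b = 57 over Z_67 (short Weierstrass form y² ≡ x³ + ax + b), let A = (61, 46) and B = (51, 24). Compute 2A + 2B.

First 2A:
Repeated addition: build up to 2A.
2A: tangent at (61, 46): λ = (3·61² + 34)/(2·46) ≡ 8/25. 25⁻¹ ≡ 59 (mod 67) since 25·59 = 1475 ≡ 1, so λ ≡ 8·59 ≡ 3.
  x = λ² - 61 - 61 = 9 - 122 ≡ 21; y = λ·(61 - 21) - 46 ≡ 7. → (21, 7)
2A = (21, 7).
Next 2B:
Repeated addition: build up to 2B.
2B: tangent at (51, 24): λ = (3·51² + 34)/(2·24) ≡ 65/48. 48⁻¹ ≡ 7 (mod 67), so λ ≡ 65·7 ≡ 53.
  x = λ² - 51 - 51 = 2809 - 102 ≡ 27; y = λ·(51 - 27) - 24 ≡ 42. → (27, 42)
2B = (27, 42).
Finally 2A + 2B:
(21, 7) + (27, 42). λ = (42 - 7)/(27 - 21) ≡ 35/6 mod 67. 6⁻¹ ≡ 56 (mod 67), so λ ≡ 17.
  x = λ² - 21 - 27 = 289 - 48 ≡ 40; y = λ·(21 - 40) - 7 ≡ 5. → (40, 5)

(40, 5)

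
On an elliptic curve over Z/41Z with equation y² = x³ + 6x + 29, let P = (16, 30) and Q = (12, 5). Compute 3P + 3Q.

(32, 5)

First 3P:
Repeated addition: build up to 3P.
2P: tangent at (16, 30): λ = (3·16² + 6)/(2·30) ≡ 36/19. 19⁻¹ ≡ 13 (mod 41) since 19·13 = 247 ≡ 1, so λ ≡ 36·13 ≡ 17.
  x = λ² - 16 - 16 = 289 - 32 ≡ 11; y = λ·(16 - 11) - 30 ≡ 14. → (11, 14)
3P: (11, 14) + (16, 30). λ = (30 - 14)/(16 - 11) ≡ 16/5 mod 41. 5⁻¹ ≡ 33 (mod 41) since 5·33 = 165 ≡ 1, so λ ≡ 36.
  x = λ² - 11 - 16 = 1296 - 27 ≡ 39; y = λ·(11 - 39) - 14 ≡ 3. → (39, 3)
3P = (39, 3).
Next 3Q:
Repeated addition: build up to 3Q.
2Q: tangent at (12, 5): λ = (3·12² + 6)/(2·5) ≡ 28/10. 10⁻¹ ≡ 37 (mod 41), so λ ≡ 28·37 ≡ 11.
  x = λ² - 12 - 12 = 121 - 24 ≡ 15; y = λ·(12 - 15) - 5 ≡ 3. → (15, 3)
3Q: (15, 3) + (12, 5). λ = (5 - 3)/(12 - 15) ≡ 2/38 mod 41. 38⁻¹ ≡ 27 (mod 41) since 38·27 = 1026 ≡ 1, so λ ≡ 13.
  x = λ² - 15 - 12 = 169 - 27 ≡ 19; y = λ·(15 - 19) - 3 ≡ 27. → (19, 27)
3Q = (19, 27).
Finally 3P + 3Q:
(39, 3) + (19, 27). λ = (27 - 3)/(19 - 39) ≡ 24/21 mod 41. 21⁻¹ ≡ 2 (mod 41), so λ ≡ 7.
  x = λ² - 39 - 19 = 49 - 58 ≡ 32; y = λ·(39 - 32) - 3 ≡ 5. → (32, 5)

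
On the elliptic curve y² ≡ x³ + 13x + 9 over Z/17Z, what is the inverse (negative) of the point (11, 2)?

(11, 15)

-(11, 2) = (11, -2 mod 17) = (11, 15).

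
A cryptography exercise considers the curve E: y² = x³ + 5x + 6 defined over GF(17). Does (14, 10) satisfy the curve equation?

y² = 10² ≡ 15; x³ + 5x + 6 = 2820 ≡ 15 (mod 17). 15 = 15.

yes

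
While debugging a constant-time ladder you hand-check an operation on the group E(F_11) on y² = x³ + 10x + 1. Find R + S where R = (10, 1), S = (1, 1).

(10, 1) + (1, 1). λ = (1 - 1)/(1 - 10) ≡ 0/2 mod 11. 2⁻¹ ≡ 6 (mod 11), so λ ≡ 0.
  x = λ² - 10 - 1 = 0 - 11 ≡ 0; y = λ·(10 - 0) - 1 ≡ 10. → (0, 10)

(0, 10)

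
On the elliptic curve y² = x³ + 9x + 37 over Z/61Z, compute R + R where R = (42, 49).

tangent at (42, 49): λ = (3·42² + 9)/(2·49) ≡ 55/37. 37⁻¹ ≡ 33 (mod 61) since 37·33 = 1221 ≡ 1, so λ ≡ 55·33 ≡ 46.
  x = λ² - 42 - 42 = 2116 - 84 ≡ 19; y = λ·(42 - 19) - 49 ≡ 33. → (19, 33)

(19, 33)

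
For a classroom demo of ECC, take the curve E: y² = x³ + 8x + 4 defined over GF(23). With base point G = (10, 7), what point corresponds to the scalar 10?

(21, 7)

Repeated addition: build up to 10G.
2G: tangent at (10, 7): λ = (3·10² + 8)/(2·7) ≡ 9/14. 14⁻¹ ≡ 5 (mod 23) since 14·5 = 70 ≡ 1, so λ ≡ 9·5 ≡ 22.
  x = λ² - 10 - 10 = 484 - 20 ≡ 4; y = λ·(10 - 4) - 7 ≡ 10. → (4, 10)
3G: (4, 10) + (10, 7). λ = (7 - 10)/(10 - 4) ≡ 20/6 mod 23. 6⁻¹ ≡ 4 (mod 23), so λ ≡ 11.
  x = λ² - 4 - 10 = 121 - 14 ≡ 15; y = λ·(4 - 15) - 10 ≡ 7. → (15, 7)
4G: (15, 7) + (10, 7). λ = (7 - 7)/(10 - 15) ≡ 0/18 mod 23. 18⁻¹ ≡ 9 (mod 23) since 18·9 = 162 ≡ 1, so λ ≡ 0.
  x = λ² - 15 - 10 = 0 - 25 ≡ 21; y = λ·(15 - 21) - 7 ≡ 16. → (21, 16)
5G: (21, 16) + (10, 7). λ = (7 - 16)/(10 - 21) ≡ 14/12 mod 23. 12⁻¹ ≡ 2 (mod 23), so λ ≡ 5.
  x = λ² - 21 - 10 = 25 - 31 ≡ 17; y = λ·(21 - 17) - 16 ≡ 4. → (17, 4)
6G: (17, 4) + (10, 7). λ = (7 - 4)/(10 - 17) ≡ 3/16 mod 23. 16⁻¹ ≡ 13 (mod 23), so λ ≡ 16.
  x = λ² - 17 - 10 = 256 - 27 ≡ 22; y = λ·(17 - 22) - 4 ≡ 8. → (22, 8)
7G: (22, 8) + (10, 7). λ = (7 - 8)/(10 - 22) ≡ 22/11 mod 23. 11⁻¹ ≡ 21 (mod 23) since 11·21 = 231 ≡ 1, so λ ≡ 2.
  x = λ² - 22 - 10 = 4 - 32 ≡ 18; y = λ·(22 - 18) - 8 ≡ 0. → (18, 0)
8G: (18, 0) + (10, 7). λ = (7 - 0)/(10 - 18) ≡ 7/15 mod 23. 15⁻¹ ≡ 20 (mod 23), so λ ≡ 2.
  x = λ² - 18 - 10 = 4 - 28 ≡ 22; y = λ·(18 - 22) - 0 ≡ 15. → (22, 15)
9G: (22, 15) + (10, 7). λ = (7 - 15)/(10 - 22) ≡ 15/11 mod 23. 11⁻¹ ≡ 21 (mod 23) since 11·21 = 231 ≡ 1, so λ ≡ 16.
  x = λ² - 22 - 10 = 256 - 32 ≡ 17; y = λ·(22 - 17) - 15 ≡ 19. → (17, 19)
10G: (17, 19) + (10, 7). λ = (7 - 19)/(10 - 17) ≡ 11/16 mod 23. 16⁻¹ ≡ 13 (mod 23) since 16·13 = 208 ≡ 1, so λ ≡ 5.
  x = λ² - 17 - 10 = 25 - 27 ≡ 21; y = λ·(17 - 21) - 19 ≡ 7. → (21, 7)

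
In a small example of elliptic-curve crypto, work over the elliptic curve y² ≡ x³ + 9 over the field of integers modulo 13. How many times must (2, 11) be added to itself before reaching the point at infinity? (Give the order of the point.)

2P: tangent at (2, 11): λ = (3·2² + 0)/(2·11) ≡ 12/9. 9⁻¹ ≡ 3 (mod 13), so λ ≡ 12·3 ≡ 10.
  x = λ² - 2 - 2 = 100 - 4 ≡ 5; y = λ·(2 - 5) - 11 ≡ 11. → (5, 11)
3P: (5, 11) + (2, 11). λ = (11 - 11)/(2 - 5) ≡ 0/10 mod 13. 10⁻¹ ≡ 4 (mod 13) since 10·4 = 40 ≡ 1, so λ ≡ 0.
  x = λ² - 5 - 2 = 0 - 7 ≡ 6; y = λ·(5 - 6) - 11 ≡ 2. → (6, 2)
4P: (6, 2) + (2, 11). λ = (11 - 2)/(2 - 6) ≡ 9/9 mod 13. 9⁻¹ ≡ 3 (mod 13), so λ ≡ 1.
  x = λ² - 6 - 2 = 1 - 8 ≡ 6; y = λ·(6 - 6) - 2 ≡ 11. → (6, 11)
5P: (6, 11) + (2, 11). λ = (11 - 11)/(2 - 6) ≡ 0/9 mod 13. 9⁻¹ ≡ 3 (mod 13), so λ ≡ 0.
  x = λ² - 6 - 2 = 0 - 8 ≡ 5; y = λ·(6 - 5) - 11 ≡ 2. → (5, 2)
6P: (5, 2) + (2, 11). λ = (11 - 2)/(2 - 5) ≡ 9/10 mod 13. 10⁻¹ ≡ 4 (mod 13), so λ ≡ 10.
  x = λ² - 5 - 2 = 100 - 7 ≡ 2; y = λ·(5 - 2) - 2 ≡ 2. → (2, 2)
7P: (2, 2) + (2, 11): same x and y₁ ≡ -y₂, so the sum is the point at infinity.
7P = the point at infinity, so the order is 7.

7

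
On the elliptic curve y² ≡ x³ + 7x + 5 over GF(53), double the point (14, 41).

tangent at (14, 41): λ = (3·14² + 7)/(2·41) ≡ 12/29. 29⁻¹ ≡ 11 (mod 53) since 29·11 = 319 ≡ 1, so λ ≡ 12·11 ≡ 26.
  x = λ² - 14 - 14 = 676 - 28 ≡ 12; y = λ·(14 - 12) - 41 ≡ 11. → (12, 11)

(12, 11)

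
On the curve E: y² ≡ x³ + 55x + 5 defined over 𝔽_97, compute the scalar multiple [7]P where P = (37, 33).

(47, 2)

Repeated addition: build up to 7P.
2P: tangent at (37, 33): λ = (3·37² + 55)/(2·33) ≡ 88/66. 66⁻¹ ≡ 25 (mod 97), so λ ≡ 88·25 ≡ 66.
  x = λ² - 37 - 37 = 4356 - 74 ≡ 14; y = λ·(37 - 14) - 33 ≡ 30. → (14, 30)
3P: (14, 30) + (37, 33). λ = (33 - 30)/(37 - 14) ≡ 3/23 mod 97. 23⁻¹ ≡ 38 (mod 97), so λ ≡ 17.
  x = λ² - 14 - 37 = 289 - 51 ≡ 44; y = λ·(14 - 44) - 30 ≡ 42. → (44, 42)
4P: (44, 42) + (37, 33). λ = (33 - 42)/(37 - 44) ≡ 88/90 mod 97. 90⁻¹ ≡ 83 (mod 97) since 90·83 = 7470 ≡ 1, so λ ≡ 29.
  x = λ² - 44 - 37 = 841 - 81 ≡ 81; y = λ·(44 - 81) - 42 ≡ 49. → (81, 49)
5P: (81, 49) + (37, 33). λ = (33 - 49)/(37 - 81) ≡ 81/53 mod 97. 53⁻¹ ≡ 11 (mod 97) since 53·11 = 583 ≡ 1, so λ ≡ 18.
  x = λ² - 81 - 37 = 324 - 118 ≡ 12; y = λ·(81 - 12) - 49 ≡ 29. → (12, 29)
6P: (12, 29) + (37, 33). λ = (33 - 29)/(37 - 12) ≡ 4/25 mod 97. 25⁻¹ ≡ 66 (mod 97), so λ ≡ 70.
  x = λ² - 12 - 37 = 4900 - 49 ≡ 1; y = λ·(12 - 1) - 29 ≡ 62. → (1, 62)
7P: (1, 62) + (37, 33). λ = (33 - 62)/(37 - 1) ≡ 68/36 mod 97. 36⁻¹ ≡ 62 (mod 97), so λ ≡ 45.
  x = λ² - 1 - 37 = 2025 - 38 ≡ 47; y = λ·(1 - 47) - 62 ≡ 2. → (47, 2)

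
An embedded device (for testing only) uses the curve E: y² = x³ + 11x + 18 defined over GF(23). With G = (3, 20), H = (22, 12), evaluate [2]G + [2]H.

First 2G:
Repeated addition: build up to 2G.
2G: tangent at (3, 20): λ = (3·3² + 11)/(2·20) ≡ 15/17. 17⁻¹ ≡ 19 (mod 23), so λ ≡ 15·19 ≡ 9.
  x = λ² - 3 - 3 = 81 - 6 ≡ 6; y = λ·(3 - 6) - 20 ≡ 22. → (6, 22)
2G = (6, 22).
Next 2H:
Repeated addition: build up to 2H.
2H: tangent at (22, 12): λ = (3·22² + 11)/(2·12) ≡ 14/1. 1⁻¹ ≡ 1 (mod 23), so λ ≡ 14·1 ≡ 14.
  x = λ² - 22 - 22 = 196 - 44 ≡ 14; y = λ·(22 - 14) - 12 ≡ 8. → (14, 8)
2H = (14, 8).
Finally 2G + 2H:
(6, 22) + (14, 8). λ = (8 - 22)/(14 - 6) ≡ 9/8 mod 23. 8⁻¹ ≡ 3 (mod 23) since 8·3 = 24 ≡ 1, so λ ≡ 4.
  x = λ² - 6 - 14 = 16 - 20 ≡ 19; y = λ·(6 - 19) - 22 ≡ 18. → (19, 18)

(19, 18)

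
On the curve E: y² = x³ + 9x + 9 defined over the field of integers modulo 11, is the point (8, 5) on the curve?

y² = 5² ≡ 3; x³ + 9x + 9 = 593 ≡ 10 (mod 11). 3 ≠ 10.

no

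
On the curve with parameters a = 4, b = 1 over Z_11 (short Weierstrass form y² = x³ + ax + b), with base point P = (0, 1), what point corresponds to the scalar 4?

Double-and-add on 4 = (100)₂. Start with P = (0, 1) for the leading 1-bit.
double: tangent at (0, 1): λ = (3·0² + 4)/(2·1) ≡ 4/2. 2⁻¹ ≡ 6 (mod 11), so λ ≡ 4·6 ≡ 2.
  x = λ² - 0 - 0 = 4 - 0 ≡ 4; y = λ·(0 - 4) - 1 ≡ 2. → (4, 2)
double: tangent at (4, 2): λ = (3·4² + 4)/(2·2) ≡ 8/4. 4⁻¹ ≡ 3 (mod 11) since 4·3 = 12 ≡ 1, so λ ≡ 8·3 ≡ 2.
  x = λ² - 4 - 4 = 4 - 8 ≡ 7; y = λ·(4 - 7) - 2 ≡ 3. → (7, 3)

(7, 3)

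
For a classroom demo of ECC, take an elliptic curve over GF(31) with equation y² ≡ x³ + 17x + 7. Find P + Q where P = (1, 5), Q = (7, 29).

(8, 29)

(1, 5) + (7, 29). λ = (29 - 5)/(7 - 1) ≡ 24/6 mod 31. 6⁻¹ ≡ 26 (mod 31), so λ ≡ 4.
  x = λ² - 1 - 7 = 16 - 8 ≡ 8; y = λ·(1 - 8) - 5 ≡ 29. → (8, 29)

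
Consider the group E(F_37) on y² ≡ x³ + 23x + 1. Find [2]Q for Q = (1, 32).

tangent at (1, 32): λ = (3·1² + 23)/(2·32) ≡ 26/27. 27⁻¹ ≡ 11 (mod 37), so λ ≡ 26·11 ≡ 27.
  x = λ² - 1 - 1 = 729 - 2 ≡ 24; y = λ·(1 - 24) - 32 ≡ 13. → (24, 13)

(24, 13)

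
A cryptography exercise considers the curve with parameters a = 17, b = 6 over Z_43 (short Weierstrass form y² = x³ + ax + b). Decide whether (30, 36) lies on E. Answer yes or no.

no

y² = 36² ≡ 6; x³ + 17x + 6 = 27516 ≡ 39 (mod 43). 6 ≠ 39.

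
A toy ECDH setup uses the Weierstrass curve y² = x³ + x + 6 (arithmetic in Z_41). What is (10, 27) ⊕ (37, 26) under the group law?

(3, 35)

(10, 27) + (37, 26). λ = (26 - 27)/(37 - 10) ≡ 40/27 mod 41. 27⁻¹ ≡ 38 (mod 41) since 27·38 = 1026 ≡ 1, so λ ≡ 3.
  x = λ² - 10 - 37 = 9 - 47 ≡ 3; y = λ·(10 - 3) - 27 ≡ 35. → (3, 35)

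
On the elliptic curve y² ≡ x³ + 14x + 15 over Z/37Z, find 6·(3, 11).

Write G = (3, 11).
Repeated addition: build up to 6G.
2G: tangent at (3, 11): λ = (3·3² + 14)/(2·11) ≡ 4/22. 22⁻¹ ≡ 32 (mod 37) since 22·32 = 704 ≡ 1, so λ ≡ 4·32 ≡ 17.
  x = λ² - 3 - 3 = 289 - 6 ≡ 24; y = λ·(3 - 24) - 11 ≡ 2. → (24, 2)
3G: (24, 2) + (3, 11). λ = (11 - 2)/(3 - 24) ≡ 9/16 mod 37. 16⁻¹ ≡ 7 (mod 37) since 16·7 = 112 ≡ 1, so λ ≡ 26.
  x = λ² - 24 - 3 = 676 - 27 ≡ 20; y = λ·(24 - 20) - 2 ≡ 28. → (20, 28)
4G: (20, 28) + (3, 11). λ = (11 - 28)/(3 - 20) ≡ 20/20 mod 37. 20⁻¹ ≡ 13 (mod 37) since 20·13 = 260 ≡ 1, so λ ≡ 1.
  x = λ² - 20 - 3 = 1 - 23 ≡ 15; y = λ·(20 - 15) - 28 ≡ 14. → (15, 14)
5G: (15, 14) + (3, 11). λ = (11 - 14)/(3 - 15) ≡ 34/25 mod 37. 25⁻¹ ≡ 3 (mod 37), so λ ≡ 28.
  x = λ² - 15 - 3 = 784 - 18 ≡ 26; y = λ·(15 - 26) - 14 ≡ 11. → (26, 11)
6G: (26, 11) + (3, 11). λ = (11 - 11)/(3 - 26) ≡ 0/14 mod 37. 14⁻¹ ≡ 8 (mod 37) since 14·8 = 112 ≡ 1, so λ ≡ 0.
  x = λ² - 26 - 3 = 0 - 29 ≡ 8; y = λ·(26 - 8) - 11 ≡ 26. → (8, 26)

(8, 26)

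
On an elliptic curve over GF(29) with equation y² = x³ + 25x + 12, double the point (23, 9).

(6, 28)

tangent at (23, 9): λ = (3·23² + 25)/(2·9) ≡ 17/18. 18⁻¹ ≡ 21 (mod 29) since 18·21 = 378 ≡ 1, so λ ≡ 17·21 ≡ 9.
  x = λ² - 23 - 23 = 81 - 46 ≡ 6; y = λ·(23 - 6) - 9 ≡ 28. → (6, 28)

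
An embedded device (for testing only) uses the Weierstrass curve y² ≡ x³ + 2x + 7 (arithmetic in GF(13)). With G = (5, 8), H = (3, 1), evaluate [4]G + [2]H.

First 4G:
Repeated addition: build up to 4G.
2G: tangent at (5, 8): λ = (3·5² + 2)/(2·8) ≡ 12/3. 3⁻¹ ≡ 9 (mod 13), so λ ≡ 12·9 ≡ 4.
  x = λ² - 5 - 5 = 16 - 10 ≡ 6; y = λ·(5 - 6) - 8 ≡ 1. → (6, 1)
3G: (6, 1) + (5, 8). λ = (8 - 1)/(5 - 6) ≡ 7/12 mod 13. 12⁻¹ ≡ 12 (mod 13) since 12·12 = 144 ≡ 1, so λ ≡ 6.
  x = λ² - 6 - 5 = 36 - 11 ≡ 12; y = λ·(6 - 12) - 1 ≡ 2. → (12, 2)
4G: (12, 2) + (5, 8). λ = (8 - 2)/(5 - 12) ≡ 6/6 mod 13. 6⁻¹ ≡ 11 (mod 13) since 6·11 = 66 ≡ 1, so λ ≡ 1.
  x = λ² - 12 - 5 = 1 - 17 ≡ 10; y = λ·(12 - 10) - 2 ≡ 0. → (10, 0)
4G = (10, 0).
Next 2H:
Repeated addition: build up to 2H.
2H: tangent at (3, 1): λ = (3·3² + 2)/(2·1) ≡ 3/2. 2⁻¹ ≡ 7 (mod 13), so λ ≡ 3·7 ≡ 8.
  x = λ² - 3 - 3 = 64 - 6 ≡ 6; y = λ·(3 - 6) - 1 ≡ 1. → (6, 1)
2H = (6, 1).
Finally 4G + 2H:
(10, 0) + (6, 1). λ = (1 - 0)/(6 - 10) ≡ 1/9 mod 13. 9⁻¹ ≡ 3 (mod 13), so λ ≡ 3.
  x = λ² - 10 - 6 = 9 - 16 ≡ 6; y = λ·(10 - 6) - 0 ≡ 12. → (6, 12)

(6, 12)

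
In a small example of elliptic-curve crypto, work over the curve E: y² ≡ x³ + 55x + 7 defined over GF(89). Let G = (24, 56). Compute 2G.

tangent at (24, 56): λ = (3·24² + 55)/(2·56) ≡ 3/23. 23⁻¹ ≡ 31 (mod 89) since 23·31 = 713 ≡ 1, so λ ≡ 3·31 ≡ 4.
  x = λ² - 24 - 24 = 16 - 48 ≡ 57; y = λ·(24 - 57) - 56 ≡ 79. → (57, 79)

(57, 79)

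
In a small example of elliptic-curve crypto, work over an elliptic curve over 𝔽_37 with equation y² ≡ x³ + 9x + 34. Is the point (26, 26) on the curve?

yes

y² = 26² ≡ 10; x³ + 9x + 34 = 17844 ≡ 10 (mod 37). 10 = 10.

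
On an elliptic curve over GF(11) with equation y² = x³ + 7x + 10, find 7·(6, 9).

(4, 6)

Write P = (6, 9).
Double-and-add on 7 = (111)₂. Start with P = (6, 9) for the leading 1-bit.
double: tangent at (6, 9): λ = (3·6² + 7)/(2·9) ≡ 5/7. 7⁻¹ ≡ 8 (mod 11), so λ ≡ 5·8 ≡ 7.
  x = λ² - 6 - 6 = 49 - 12 ≡ 4; y = λ·(6 - 4) - 9 ≡ 5. → (4, 5)
add P: (4, 5) + (6, 9). λ = (9 - 5)/(6 - 4) ≡ 4/2 mod 11. 2⁻¹ ≡ 6 (mod 11), so λ ≡ 2.
  x = λ² - 4 - 6 = 4 - 10 ≡ 5; y = λ·(4 - 5) - 5 ≡ 4. → (5, 4)
double: tangent at (5, 4): λ = (3·5² + 7)/(2·4) ≡ 5/8. 8⁻¹ ≡ 7 (mod 11), so λ ≡ 5·7 ≡ 2.
  x = λ² - 5 - 5 = 4 - 10 ≡ 5; y = λ·(5 - 5) - 4 ≡ 7. → (5, 7)
add P: (5, 7) + (6, 9). λ = (9 - 7)/(6 - 5) ≡ 2/1 mod 11. 1⁻¹ ≡ 1 (mod 11) since 1·1 = 1 ≡ 1, so λ ≡ 2.
  x = λ² - 5 - 6 = 4 - 11 ≡ 4; y = λ·(5 - 4) - 7 ≡ 6. → (4, 6)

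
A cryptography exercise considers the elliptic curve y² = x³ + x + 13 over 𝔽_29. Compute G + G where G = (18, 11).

(0, 10)

tangent at (18, 11): λ = (3·18² + 1)/(2·11) ≡ 16/22. 22⁻¹ ≡ 4 (mod 29), so λ ≡ 16·4 ≡ 6.
  x = λ² - 18 - 18 = 36 - 36 ≡ 0; y = λ·(18 - 0) - 11 ≡ 10. → (0, 10)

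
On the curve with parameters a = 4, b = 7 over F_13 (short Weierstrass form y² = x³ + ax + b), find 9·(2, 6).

(5, 3)

Write P = (2, 6).
Double-and-add on 9 = (1001)₂. Start with P = (2, 6) for the leading 1-bit.
double: tangent at (2, 6): λ = (3·2² + 4)/(2·6) ≡ 3/12. 12⁻¹ ≡ 12 (mod 13) since 12·12 = 144 ≡ 1, so λ ≡ 3·12 ≡ 10.
  x = λ² - 2 - 2 = 100 - 4 ≡ 5; y = λ·(2 - 5) - 6 ≡ 3. → (5, 3)
double: tangent at (5, 3): λ = (3·5² + 4)/(2·3) ≡ 1/6. 6⁻¹ ≡ 11 (mod 13) since 6·11 = 66 ≡ 1, so λ ≡ 1·11 ≡ 11.
  x = λ² - 5 - 5 = 121 - 10 ≡ 7; y = λ·(5 - 7) - 3 ≡ 1. → (7, 1)
double: tangent at (7, 1): λ = (3·7² + 4)/(2·1) ≡ 8/2. 2⁻¹ ≡ 7 (mod 13), so λ ≡ 8·7 ≡ 4.
  x = λ² - 7 - 7 = 16 - 14 ≡ 2; y = λ·(7 - 2) - 1 ≡ 6. → (2, 6)
add P: tangent at (2, 6): λ = (3·2² + 4)/(2·6) ≡ 3/12. 12⁻¹ ≡ 12 (mod 13), so λ ≡ 3·12 ≡ 10.
  x = λ² - 2 - 2 = 100 - 4 ≡ 5; y = λ·(2 - 5) - 6 ≡ 3. → (5, 3)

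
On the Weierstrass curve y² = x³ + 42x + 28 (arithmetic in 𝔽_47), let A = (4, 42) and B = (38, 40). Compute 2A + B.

First 2A:
Repeated addition: build up to 2A.
2A: tangent at (4, 42): λ = (3·4² + 42)/(2·42) ≡ 43/37. 37⁻¹ ≡ 14 (mod 47), so λ ≡ 43·14 ≡ 38.
  x = λ² - 4 - 4 = 1444 - 8 ≡ 26; y = λ·(4 - 26) - 42 ≡ 15. → (26, 15)
2A = (26, 15).
Finally 2A + B:
(26, 15) + (38, 40). λ = (40 - 15)/(38 - 26) ≡ 25/12 mod 47. 12⁻¹ ≡ 4 (mod 47), so λ ≡ 6.
  x = λ² - 26 - 38 = 36 - 64 ≡ 19; y = λ·(26 - 19) - 15 ≡ 27. → (19, 27)

(19, 27)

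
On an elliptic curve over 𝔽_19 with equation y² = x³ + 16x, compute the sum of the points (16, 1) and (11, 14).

(16, 1) + (11, 14). λ = (14 - 1)/(11 - 16) ≡ 13/14 mod 19. 14⁻¹ ≡ 15 (mod 19) since 14·15 = 210 ≡ 1, so λ ≡ 5.
  x = λ² - 16 - 11 = 25 - 27 ≡ 17; y = λ·(16 - 17) - 1 ≡ 13. → (17, 13)

(17, 13)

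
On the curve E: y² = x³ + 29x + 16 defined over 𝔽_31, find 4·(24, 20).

Write G = (24, 20).
Repeated addition: build up to 4G.
2G: tangent at (24, 20): λ = (3·24² + 29)/(2·20) ≡ 21/9. 9⁻¹ ≡ 7 (mod 31), so λ ≡ 21·7 ≡ 23.
  x = λ² - 24 - 24 = 529 - 48 ≡ 16; y = λ·(24 - 16) - 20 ≡ 9. → (16, 9)
3G: (16, 9) + (24, 20). λ = (20 - 9)/(24 - 16) ≡ 11/8 mod 31. 8⁻¹ ≡ 4 (mod 31), so λ ≡ 13.
  x = λ² - 16 - 24 = 169 - 40 ≡ 5; y = λ·(16 - 5) - 9 ≡ 10. → (5, 10)
4G: (5, 10) + (24, 20). λ = (20 - 10)/(24 - 5) ≡ 10/19 mod 31. 19⁻¹ ≡ 18 (mod 31), so λ ≡ 25.
  x = λ² - 5 - 24 = 625 - 29 ≡ 7; y = λ·(5 - 7) - 10 ≡ 2. → (7, 2)

(7, 2)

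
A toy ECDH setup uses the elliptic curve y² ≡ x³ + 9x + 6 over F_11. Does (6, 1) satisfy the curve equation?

yes

y² = 1² ≡ 1; x³ + 9x + 6 = 276 ≡ 1 (mod 11). 1 = 1.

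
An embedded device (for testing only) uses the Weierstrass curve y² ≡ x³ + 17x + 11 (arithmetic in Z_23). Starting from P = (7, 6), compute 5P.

Double-and-add on 5 = (101)₂. Start with P = (7, 6) for the leading 1-bit.
double: tangent at (7, 6): λ = (3·7² + 17)/(2·6) ≡ 3/12. 12⁻¹ ≡ 2 (mod 23), so λ ≡ 3·2 ≡ 6.
  x = λ² - 7 - 7 = 36 - 14 ≡ 22; y = λ·(7 - 22) - 6 ≡ 19. → (22, 19)
double: tangent at (22, 19): λ = (3·22² + 17)/(2·19) ≡ 20/15. 15⁻¹ ≡ 20 (mod 23) since 15·20 = 300 ≡ 1, so λ ≡ 20·20 ≡ 9.
  x = λ² - 22 - 22 = 81 - 44 ≡ 14; y = λ·(22 - 14) - 19 ≡ 7. → (14, 7)
add P: (14, 7) + (7, 6). λ = (6 - 7)/(7 - 14) ≡ 22/16 mod 23. 16⁻¹ ≡ 13 (mod 23) since 16·13 = 208 ≡ 1, so λ ≡ 10.
  x = λ² - 14 - 7 = 100 - 21 ≡ 10; y = λ·(14 - 10) - 7 ≡ 10. → (10, 10)

(10, 10)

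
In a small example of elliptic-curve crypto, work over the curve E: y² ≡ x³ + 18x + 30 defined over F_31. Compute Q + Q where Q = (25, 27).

(14, 9)

tangent at (25, 27): λ = (3·25² + 18)/(2·27) ≡ 2/23. 23⁻¹ ≡ 27 (mod 31), so λ ≡ 2·27 ≡ 23.
  x = λ² - 25 - 25 = 529 - 50 ≡ 14; y = λ·(25 - 14) - 27 ≡ 9. → (14, 9)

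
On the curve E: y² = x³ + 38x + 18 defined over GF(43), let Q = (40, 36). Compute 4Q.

Double-and-add on 4 = (100)₂. Start with Q = (40, 36) for the leading 1-bit.
double: tangent at (40, 36): λ = (3·40² + 38)/(2·36) ≡ 22/29. 29⁻¹ ≡ 3 (mod 43) since 29·3 = 87 ≡ 1, so λ ≡ 22·3 ≡ 23.
  x = λ² - 40 - 40 = 529 - 80 ≡ 19; y = λ·(40 - 19) - 36 ≡ 17. → (19, 17)
double: tangent at (19, 17): λ = (3·19² + 38)/(2·17) ≡ 3/34. 34⁻¹ ≡ 19 (mod 43), so λ ≡ 3·19 ≡ 14.
  x = λ² - 19 - 19 = 196 - 38 ≡ 29; y = λ·(19 - 29) - 17 ≡ 15. → (29, 15)

(29, 15)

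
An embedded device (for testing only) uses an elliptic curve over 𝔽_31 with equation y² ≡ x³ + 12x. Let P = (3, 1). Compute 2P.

tangent at (3, 1): λ = (3·3² + 12)/(2·1) ≡ 8/2. 2⁻¹ ≡ 16 (mod 31), so λ ≡ 8·16 ≡ 4.
  x = λ² - 3 - 3 = 16 - 6 ≡ 10; y = λ·(3 - 10) - 1 ≡ 2. → (10, 2)

(10, 2)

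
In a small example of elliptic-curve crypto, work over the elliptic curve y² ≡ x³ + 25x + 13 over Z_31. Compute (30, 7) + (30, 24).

The two points share x = 30 and their y-coordinates satisfy 7 + 24 ≡ 0 (mod 31), so they are inverses. Their sum is O.

O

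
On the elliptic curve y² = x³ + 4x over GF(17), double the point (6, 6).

tangent at (6, 6): λ = (3·6² + 4)/(2·6) ≡ 10/12. 12⁻¹ ≡ 10 (mod 17) since 12·10 = 120 ≡ 1, so λ ≡ 10·10 ≡ 15.
  x = λ² - 6 - 6 = 225 - 12 ≡ 9; y = λ·(6 - 9) - 6 ≡ 0. → (9, 0)

(9, 0)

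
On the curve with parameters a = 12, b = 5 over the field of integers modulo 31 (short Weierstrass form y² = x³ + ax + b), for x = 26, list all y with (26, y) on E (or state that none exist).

none

x³ + 12x + 5 = 17893 ≡ 6 (mod 31).
6 is a non-residue mod 31; no y exists.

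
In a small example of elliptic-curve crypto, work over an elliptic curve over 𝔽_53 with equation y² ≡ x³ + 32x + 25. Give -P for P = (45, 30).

-(45, 30) = (45, -30 mod 53) = (45, 23).

(45, 23)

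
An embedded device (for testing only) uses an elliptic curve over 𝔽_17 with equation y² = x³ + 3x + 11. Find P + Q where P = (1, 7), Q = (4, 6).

(14, 3)

(1, 7) + (4, 6). λ = (6 - 7)/(4 - 1) ≡ 16/3 mod 17. 3⁻¹ ≡ 6 (mod 17) since 3·6 = 18 ≡ 1, so λ ≡ 11.
  x = λ² - 1 - 4 = 121 - 5 ≡ 14; y = λ·(1 - 14) - 7 ≡ 3. → (14, 3)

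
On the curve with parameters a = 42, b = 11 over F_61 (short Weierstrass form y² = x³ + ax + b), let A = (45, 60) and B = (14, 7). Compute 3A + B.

(34, 19)

First 3A:
Repeated addition: build up to 3A.
2A: tangent at (45, 60): λ = (3·45² + 42)/(2·60) ≡ 17/59. 59⁻¹ ≡ 30 (mod 61) since 59·30 = 1770 ≡ 1, so λ ≡ 17·30 ≡ 22.
  x = λ² - 45 - 45 = 484 - 90 ≡ 28; y = λ·(45 - 28) - 60 ≡ 9. → (28, 9)
3A: (28, 9) + (45, 60). λ = (60 - 9)/(45 - 28) ≡ 51/17 mod 61. 17⁻¹ ≡ 18 (mod 61), so λ ≡ 3.
  x = λ² - 28 - 45 = 9 - 73 ≡ 58; y = λ·(28 - 58) - 9 ≡ 23. → (58, 23)
3A = (58, 23).
Finally 3A + B:
(58, 23) + (14, 7). λ = (7 - 23)/(14 - 58) ≡ 45/17 mod 61. 17⁻¹ ≡ 18 (mod 61) since 17·18 = 306 ≡ 1, so λ ≡ 17.
  x = λ² - 58 - 14 = 289 - 72 ≡ 34; y = λ·(58 - 34) - 23 ≡ 19. → (34, 19)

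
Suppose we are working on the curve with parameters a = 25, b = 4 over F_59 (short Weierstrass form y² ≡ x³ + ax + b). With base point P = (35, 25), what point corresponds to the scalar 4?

Repeated addition: build up to 4P.
2P: tangent at (35, 25): λ = (3·35² + 25)/(2·25) ≡ 42/50. 50⁻¹ ≡ 13 (mod 59), so λ ≡ 42·13 ≡ 15.
  x = λ² - 35 - 35 = 225 - 70 ≡ 37; y = λ·(35 - 37) - 25 ≡ 4. → (37, 4)
3P: (37, 4) + (35, 25). λ = (25 - 4)/(35 - 37) ≡ 21/57 mod 59. 57⁻¹ ≡ 29 (mod 59) since 57·29 = 1653 ≡ 1, so λ ≡ 19.
  x = λ² - 37 - 35 = 361 - 72 ≡ 53; y = λ·(37 - 53) - 4 ≡ 46. → (53, 46)
4P: (53, 46) + (35, 25). λ = (25 - 46)/(35 - 53) ≡ 38/41 mod 59. 41⁻¹ ≡ 36 (mod 59), so λ ≡ 11.
  x = λ² - 53 - 35 = 121 - 88 ≡ 33; y = λ·(53 - 33) - 46 ≡ 56. → (33, 56)

(33, 56)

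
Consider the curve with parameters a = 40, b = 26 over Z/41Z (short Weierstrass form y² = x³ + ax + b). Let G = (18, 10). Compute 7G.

(14, 3)

Repeated addition: build up to 7G.
2G: tangent at (18, 10): λ = (3·18² + 40)/(2·10) ≡ 28/20. 20⁻¹ ≡ 39 (mod 41), so λ ≡ 28·39 ≡ 26.
  x = λ² - 18 - 18 = 676 - 36 ≡ 25; y = λ·(18 - 25) - 10 ≡ 13. → (25, 13)
3G: (25, 13) + (18, 10). λ = (10 - 13)/(18 - 25) ≡ 38/34 mod 41. 34⁻¹ ≡ 35 (mod 41), so λ ≡ 18.
  x = λ² - 25 - 18 = 324 - 43 ≡ 35; y = λ·(25 - 35) - 13 ≡ 12. → (35, 12)
4G: (35, 12) + (18, 10). λ = (10 - 12)/(18 - 35) ≡ 39/24 mod 41. 24⁻¹ ≡ 12 (mod 41), so λ ≡ 17.
  x = λ² - 35 - 18 = 289 - 53 ≡ 31; y = λ·(35 - 31) - 12 ≡ 15. → (31, 15)
5G: (31, 15) + (18, 10). λ = (10 - 15)/(18 - 31) ≡ 36/28 mod 41. 28⁻¹ ≡ 22 (mod 41) since 28·22 = 616 ≡ 1, so λ ≡ 13.
  x = λ² - 31 - 18 = 169 - 49 ≡ 38; y = λ·(31 - 38) - 15 ≡ 17. → (38, 17)
6G: (38, 17) + (18, 10). λ = (10 - 17)/(18 - 38) ≡ 34/21 mod 41. 21⁻¹ ≡ 2 (mod 41), so λ ≡ 27.
  x = λ² - 38 - 18 = 729 - 56 ≡ 17; y = λ·(38 - 17) - 17 ≡ 17. → (17, 17)
7G: (17, 17) + (18, 10). λ = (10 - 17)/(18 - 17) ≡ 34/1 mod 41. 1⁻¹ ≡ 1 (mod 41), so λ ≡ 34.
  x = λ² - 17 - 18 = 1156 - 35 ≡ 14; y = λ·(17 - 14) - 17 ≡ 3. → (14, 3)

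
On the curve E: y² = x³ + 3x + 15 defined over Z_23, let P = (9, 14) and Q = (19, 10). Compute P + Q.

(20, 18)

(9, 14) + (19, 10). λ = (10 - 14)/(19 - 9) ≡ 19/10 mod 23. 10⁻¹ ≡ 7 (mod 23) since 10·7 = 70 ≡ 1, so λ ≡ 18.
  x = λ² - 9 - 19 = 324 - 28 ≡ 20; y = λ·(9 - 20) - 14 ≡ 18. → (20, 18)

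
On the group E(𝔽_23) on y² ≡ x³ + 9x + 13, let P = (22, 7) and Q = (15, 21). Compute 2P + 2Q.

First 2P:
Repeated addition: build up to 2P.
2P: tangent at (22, 7): λ = (3·22² + 9)/(2·7) ≡ 12/14. 14⁻¹ ≡ 5 (mod 23), so λ ≡ 12·5 ≡ 14.
  x = λ² - 22 - 22 = 196 - 44 ≡ 14; y = λ·(22 - 14) - 7 ≡ 13. → (14, 13)
2P = (14, 13).
Next 2Q:
Repeated addition: build up to 2Q.
2Q: tangent at (15, 21): λ = (3·15² + 9)/(2·21) ≡ 17/19. 19⁻¹ ≡ 17 (mod 23) since 19·17 = 323 ≡ 1, so λ ≡ 17·17 ≡ 13.
  x = λ² - 15 - 15 = 169 - 30 ≡ 1; y = λ·(15 - 1) - 21 ≡ 0. → (1, 0)
2Q = (1, 0).
Finally 2P + 2Q:
(14, 13) + (1, 0). λ = (0 - 13)/(1 - 14) ≡ 10/10 mod 23. 10⁻¹ ≡ 7 (mod 23) since 10·7 = 70 ≡ 1, so λ ≡ 1.
  x = λ² - 14 - 1 = 1 - 15 ≡ 9; y = λ·(14 - 9) - 13 ≡ 15. → (9, 15)

(9, 15)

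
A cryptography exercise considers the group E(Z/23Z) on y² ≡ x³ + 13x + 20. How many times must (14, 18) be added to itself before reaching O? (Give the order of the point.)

10

2P: tangent at (14, 18): λ = (3·14² + 13)/(2·18) ≡ 3/13. 13⁻¹ ≡ 16 (mod 23), so λ ≡ 3·16 ≡ 2.
  x = λ² - 14 - 14 = 4 - 28 ≡ 22; y = λ·(14 - 22) - 18 ≡ 12. → (22, 12)
3P: (22, 12) + (14, 18). λ = (18 - 12)/(14 - 22) ≡ 6/15 mod 23. 15⁻¹ ≡ 20 (mod 23), so λ ≡ 5.
  x = λ² - 22 - 14 = 25 - 36 ≡ 12; y = λ·(22 - 12) - 12 ≡ 15. → (12, 15)
4P: (12, 15) + (14, 18). λ = (18 - 15)/(14 - 12) ≡ 3/2 mod 23. 2⁻¹ ≡ 12 (mod 23) since 2·12 = 24 ≡ 1, so λ ≡ 13.
  x = λ² - 12 - 14 = 169 - 26 ≡ 5; y = λ·(12 - 5) - 15 ≡ 7. → (5, 7)
5P: (5, 7) + (14, 18). λ = (18 - 7)/(14 - 5) ≡ 11/9 mod 23. 9⁻¹ ≡ 18 (mod 23), so λ ≡ 14.
  x = λ² - 5 - 14 = 196 - 19 ≡ 16; y = λ·(5 - 16) - 7 ≡ 0. → (16, 0)
6P: (16, 0) + (14, 18). λ = (18 - 0)/(14 - 16) ≡ 18/21 mod 23. 21⁻¹ ≡ 11 (mod 23), so λ ≡ 14.
  x = λ² - 16 - 14 = 196 - 30 ≡ 5; y = λ·(16 - 5) - 0 ≡ 16. → (5, 16)
7P: (5, 16) + (14, 18). λ = (18 - 16)/(14 - 5) ≡ 2/9 mod 23. 9⁻¹ ≡ 18 (mod 23), so λ ≡ 13.
  x = λ² - 5 - 14 = 169 - 19 ≡ 12; y = λ·(5 - 12) - 16 ≡ 8. → (12, 8)
8P: (12, 8) + (14, 18). λ = (18 - 8)/(14 - 12) ≡ 10/2 mod 23. 2⁻¹ ≡ 12 (mod 23), so λ ≡ 5.
  x = λ² - 12 - 14 = 25 - 26 ≡ 22; y = λ·(12 - 22) - 8 ≡ 11. → (22, 11)
9P: (22, 11) + (14, 18). λ = (18 - 11)/(14 - 22) ≡ 7/15 mod 23. 15⁻¹ ≡ 20 (mod 23), so λ ≡ 2.
  x = λ² - 22 - 14 = 4 - 36 ≡ 14; y = λ·(22 - 14) - 11 ≡ 5. → (14, 5)
10P: (14, 5) + (14, 18): same x and y₁ ≡ -y₂, so the sum is O.
10P = O, so the order is 10.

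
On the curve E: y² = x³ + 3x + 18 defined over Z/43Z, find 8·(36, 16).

(19, 21)

Write G = (36, 16).
Double-and-add on 8 = (1000)₂. Start with G = (36, 16) for the leading 1-bit.
double: tangent at (36, 16): λ = (3·36² + 3)/(2·16) ≡ 21/32. 32⁻¹ ≡ 39 (mod 43), so λ ≡ 21·39 ≡ 2.
  x = λ² - 36 - 36 = 4 - 72 ≡ 18; y = λ·(36 - 18) - 16 ≡ 20. → (18, 20)
double: tangent at (18, 20): λ = (3·18² + 3)/(2·20) ≡ 29/40. 40⁻¹ ≡ 14 (mod 43), so λ ≡ 29·14 ≡ 19.
  x = λ² - 18 - 18 = 361 - 36 ≡ 24; y = λ·(18 - 24) - 20 ≡ 38. → (24, 38)
double: tangent at (24, 38): λ = (3·24² + 3)/(2·38) ≡ 11/33. 33⁻¹ ≡ 30 (mod 43) since 33·30 = 990 ≡ 1, so λ ≡ 11·30 ≡ 29.
  x = λ² - 24 - 24 = 841 - 48 ≡ 19; y = λ·(24 - 19) - 38 ≡ 21. → (19, 21)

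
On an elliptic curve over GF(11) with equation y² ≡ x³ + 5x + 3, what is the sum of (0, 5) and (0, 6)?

The two points share x = 0 and their y-coordinates satisfy 5 + 6 ≡ 0 (mod 11), so they are inverses. Their sum is O.

O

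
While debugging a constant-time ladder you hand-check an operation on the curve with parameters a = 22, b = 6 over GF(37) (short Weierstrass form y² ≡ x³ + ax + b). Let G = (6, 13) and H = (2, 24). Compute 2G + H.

First 2G:
Repeated addition: build up to 2G.
2G: tangent at (6, 13): λ = (3·6² + 22)/(2·13) ≡ 19/26. 26⁻¹ ≡ 10 (mod 37), so λ ≡ 19·10 ≡ 5.
  x = λ² - 6 - 6 = 25 - 12 ≡ 13; y = λ·(6 - 13) - 13 ≡ 26. → (13, 26)
2G = (13, 26).
Finally 2G + H:
(13, 26) + (2, 24). λ = (24 - 26)/(2 - 13) ≡ 35/26 mod 37. 26⁻¹ ≡ 10 (mod 37) since 26·10 = 260 ≡ 1, so λ ≡ 17.
  x = λ² - 13 - 2 = 289 - 15 ≡ 15; y = λ·(13 - 15) - 26 ≡ 14. → (15, 14)

(15, 14)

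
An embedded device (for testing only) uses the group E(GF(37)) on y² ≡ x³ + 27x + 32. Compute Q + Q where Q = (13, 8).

(12, 30)

tangent at (13, 8): λ = (3·13² + 27)/(2·8) ≡ 16/16. 16⁻¹ ≡ 7 (mod 37), so λ ≡ 16·7 ≡ 1.
  x = λ² - 13 - 13 = 1 - 26 ≡ 12; y = λ·(13 - 12) - 8 ≡ 30. → (12, 30)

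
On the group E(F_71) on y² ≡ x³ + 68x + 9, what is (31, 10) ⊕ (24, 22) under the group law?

(3, 13)

(31, 10) + (24, 22). λ = (22 - 10)/(24 - 31) ≡ 12/64 mod 71. 64⁻¹ ≡ 10 (mod 71), so λ ≡ 49.
  x = λ² - 31 - 24 = 2401 - 55 ≡ 3; y = λ·(31 - 3) - 10 ≡ 13. → (3, 13)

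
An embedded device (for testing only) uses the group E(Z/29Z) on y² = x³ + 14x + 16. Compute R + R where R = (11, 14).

(7, 15)

tangent at (11, 14): λ = (3·11² + 14)/(2·14) ≡ 0/28. 28⁻¹ ≡ 28 (mod 29), so λ ≡ 0·28 ≡ 0.
  x = λ² - 11 - 11 = 0 - 22 ≡ 7; y = λ·(11 - 7) - 14 ≡ 15. → (7, 15)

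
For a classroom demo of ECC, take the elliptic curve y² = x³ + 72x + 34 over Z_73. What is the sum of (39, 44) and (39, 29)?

O

The two points share x = 39 and their y-coordinates satisfy 44 + 29 ≡ 0 (mod 73), so they are inverses. Their sum is the point at infinity.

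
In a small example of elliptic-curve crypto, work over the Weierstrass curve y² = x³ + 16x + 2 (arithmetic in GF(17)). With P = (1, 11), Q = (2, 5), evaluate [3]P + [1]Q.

(7, 10)

First 3P:
Repeated addition: build up to 3P.
2P: tangent at (1, 11): λ = (3·1² + 16)/(2·11) ≡ 2/5. 5⁻¹ ≡ 7 (mod 17) since 5·7 = 35 ≡ 1, so λ ≡ 2·7 ≡ 14.
  x = λ² - 1 - 1 = 196 - 2 ≡ 7; y = λ·(1 - 7) - 11 ≡ 7. → (7, 7)
3P: (7, 7) + (1, 11). λ = (11 - 7)/(1 - 7) ≡ 4/11 mod 17. 11⁻¹ ≡ 14 (mod 17) since 11·14 = 154 ≡ 1, so λ ≡ 5.
  x = λ² - 7 - 1 = 25 - 8 ≡ 0; y = λ·(7 - 0) - 7 ≡ 11. → (0, 11)
3P = (0, 11).
Finally 3P + Q:
(0, 11) + (2, 5). λ = (5 - 11)/(2 - 0) ≡ 11/2 mod 17. 2⁻¹ ≡ 9 (mod 17) since 2·9 = 18 ≡ 1, so λ ≡ 14.
  x = λ² - 0 - 2 = 196 - 2 ≡ 7; y = λ·(0 - 7) - 11 ≡ 10. → (7, 10)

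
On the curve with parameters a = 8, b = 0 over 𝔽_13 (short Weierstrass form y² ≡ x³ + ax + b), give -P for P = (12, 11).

(12, 2)

-(12, 11) = (12, -11 mod 13) = (12, 2).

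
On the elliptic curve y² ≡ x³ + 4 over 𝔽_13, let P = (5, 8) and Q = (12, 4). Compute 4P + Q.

(8, 10)

First 4P:
Double-and-add on 4 = (100)₂. Start with P = (5, 8) for the leading 1-bit.
double: tangent at (5, 8): λ = (3·5² + 0)/(2·8) ≡ 10/3. 3⁻¹ ≡ 9 (mod 13) since 3·9 = 27 ≡ 1, so λ ≡ 10·9 ≡ 12.
  x = λ² - 5 - 5 = 144 - 10 ≡ 4; y = λ·(5 - 4) - 8 ≡ 4. → (4, 4)
double: tangent at (4, 4): λ = (3·4² + 0)/(2·4) ≡ 9/8. 8⁻¹ ≡ 5 (mod 13), so λ ≡ 9·5 ≡ 6.
  x = λ² - 4 - 4 = 36 - 8 ≡ 2; y = λ·(4 - 2) - 4 ≡ 8. → (2, 8)
4P = (2, 8).
Finally 4P + Q:
(2, 8) + (12, 4). λ = (4 - 8)/(12 - 2) ≡ 9/10 mod 13. 10⁻¹ ≡ 4 (mod 13) since 10·4 = 40 ≡ 1, so λ ≡ 10.
  x = λ² - 2 - 12 = 100 - 14 ≡ 8; y = λ·(2 - 8) - 8 ≡ 10. → (8, 10)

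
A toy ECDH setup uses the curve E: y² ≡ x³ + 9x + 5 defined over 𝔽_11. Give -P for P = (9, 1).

-(9, 1) = (9, -1 mod 11) = (9, 10).

(9, 10)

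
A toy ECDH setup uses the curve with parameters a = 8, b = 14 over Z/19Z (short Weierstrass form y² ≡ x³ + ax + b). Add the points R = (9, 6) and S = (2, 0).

(9, 6) + (2, 0). λ = (0 - 6)/(2 - 9) ≡ 13/12 mod 19. 12⁻¹ ≡ 8 (mod 19) since 12·8 = 96 ≡ 1, so λ ≡ 9.
  x = λ² - 9 - 2 = 81 - 11 ≡ 13; y = λ·(9 - 13) - 6 ≡ 15. → (13, 15)

(13, 15)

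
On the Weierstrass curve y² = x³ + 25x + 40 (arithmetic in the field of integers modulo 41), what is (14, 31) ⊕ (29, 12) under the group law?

(14, 10)

(14, 31) + (29, 12). λ = (12 - 31)/(29 - 14) ≡ 22/15 mod 41. 15⁻¹ ≡ 11 (mod 41) since 15·11 = 165 ≡ 1, so λ ≡ 37.
  x = λ² - 14 - 29 = 1369 - 43 ≡ 14; y = λ·(14 - 14) - 31 ≡ 10. → (14, 10)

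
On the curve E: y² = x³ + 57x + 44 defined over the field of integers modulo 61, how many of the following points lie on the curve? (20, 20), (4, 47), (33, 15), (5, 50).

(20, 20): 20² ≡ 34, rhs ≡ 34 → on.
(4, 47): 47² ≡ 13, rhs ≡ 31 → off.
(33, 15): 15² ≡ 42, rhs ≡ 42 → on.
(5, 50): 50² ≡ 60, rhs ≡ 27 → off.

2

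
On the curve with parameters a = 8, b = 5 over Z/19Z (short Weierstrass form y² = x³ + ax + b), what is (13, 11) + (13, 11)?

tangent at (13, 11): λ = (3·13² + 8)/(2·11) ≡ 2/3. 3⁻¹ ≡ 13 (mod 19), so λ ≡ 2·13 ≡ 7.
  x = λ² - 13 - 13 = 49 - 26 ≡ 4; y = λ·(13 - 4) - 11 ≡ 14. → (4, 14)

(4, 14)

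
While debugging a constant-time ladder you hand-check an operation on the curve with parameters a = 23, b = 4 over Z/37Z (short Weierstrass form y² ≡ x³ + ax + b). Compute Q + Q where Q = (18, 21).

(12, 26)

tangent at (18, 21): λ = (3·18² + 23)/(2·21) ≡ 33/5. 5⁻¹ ≡ 15 (mod 37) since 5·15 = 75 ≡ 1, so λ ≡ 33·15 ≡ 14.
  x = λ² - 18 - 18 = 196 - 36 ≡ 12; y = λ·(18 - 12) - 21 ≡ 26. → (12, 26)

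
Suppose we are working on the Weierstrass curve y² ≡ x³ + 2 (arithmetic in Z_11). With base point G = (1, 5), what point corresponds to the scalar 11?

Repeated addition: build up to 11G.
2G: tangent at (1, 5): λ = (3·1² + 0)/(2·5) ≡ 3/10. 10⁻¹ ≡ 10 (mod 11), so λ ≡ 3·10 ≡ 8.
  x = λ² - 1 - 1 = 64 - 2 ≡ 7; y = λ·(1 - 7) - 5 ≡ 2. → (7, 2)
3G: (7, 2) + (1, 5). λ = (5 - 2)/(1 - 7) ≡ 3/5 mod 11. 5⁻¹ ≡ 9 (mod 11), so λ ≡ 5.
  x = λ² - 7 - 1 = 25 - 8 ≡ 6; y = λ·(7 - 6) - 2 ≡ 3. → (6, 3)
4G: (6, 3) + (1, 5). λ = (5 - 3)/(1 - 6) ≡ 2/6 mod 11. 6⁻¹ ≡ 2 (mod 11) since 6·2 = 12 ≡ 1, so λ ≡ 4.
  x = λ² - 6 - 1 = 16 - 7 ≡ 9; y = λ·(6 - 9) - 3 ≡ 7. → (9, 7)
5G: (9, 7) + (1, 5). λ = (5 - 7)/(1 - 9) ≡ 9/3 mod 11. 3⁻¹ ≡ 4 (mod 11), so λ ≡ 3.
  x = λ² - 9 - 1 = 9 - 10 ≡ 10; y = λ·(9 - 10) - 7 ≡ 1. → (10, 1)
6G: (10, 1) + (1, 5). λ = (5 - 1)/(1 - 10) ≡ 4/2 mod 11. 2⁻¹ ≡ 6 (mod 11), so λ ≡ 2.
  x = λ² - 10 - 1 = 4 - 11 ≡ 4; y = λ·(10 - 4) - 1 ≡ 0. → (4, 0)
7G: (4, 0) + (1, 5). λ = (5 - 0)/(1 - 4) ≡ 5/8 mod 11. 8⁻¹ ≡ 7 (mod 11), so λ ≡ 2.
  x = λ² - 4 - 1 = 4 - 5 ≡ 10; y = λ·(4 - 10) - 0 ≡ 10. → (10, 10)
8G: (10, 10) + (1, 5). λ = (5 - 10)/(1 - 10) ≡ 6/2 mod 11. 2⁻¹ ≡ 6 (mod 11), so λ ≡ 3.
  x = λ² - 10 - 1 = 9 - 11 ≡ 9; y = λ·(10 - 9) - 10 ≡ 4. → (9, 4)
9G: (9, 4) + (1, 5). λ = (5 - 4)/(1 - 9) ≡ 1/3 mod 11. 3⁻¹ ≡ 4 (mod 11) since 3·4 = 12 ≡ 1, so λ ≡ 4.
  x = λ² - 9 - 1 = 16 - 10 ≡ 6; y = λ·(9 - 6) - 4 ≡ 8. → (6, 8)
10G: (6, 8) + (1, 5). λ = (5 - 8)/(1 - 6) ≡ 8/6 mod 11. 6⁻¹ ≡ 2 (mod 11) since 6·2 = 12 ≡ 1, so λ ≡ 5.
  x = λ² - 6 - 1 = 25 - 7 ≡ 7; y = λ·(6 - 7) - 8 ≡ 9. → (7, 9)
11G: (7, 9) + (1, 5). λ = (5 - 9)/(1 - 7) ≡ 7/5 mod 11. 5⁻¹ ≡ 9 (mod 11), so λ ≡ 8.
  x = λ² - 7 - 1 = 64 - 8 ≡ 1; y = λ·(7 - 1) - 9 ≡ 6. → (1, 6)

(1, 6)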